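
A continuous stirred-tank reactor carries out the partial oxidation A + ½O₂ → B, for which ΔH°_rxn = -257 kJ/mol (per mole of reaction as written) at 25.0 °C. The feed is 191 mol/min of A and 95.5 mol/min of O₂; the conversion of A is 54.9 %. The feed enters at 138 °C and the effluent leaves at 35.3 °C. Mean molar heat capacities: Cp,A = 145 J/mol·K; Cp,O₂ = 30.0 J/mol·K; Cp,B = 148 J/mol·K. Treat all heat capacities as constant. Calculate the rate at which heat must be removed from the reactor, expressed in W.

Q_out = 502000 W

Extent of reaction ξ = 0.549 × 191 = 104.86 mol/min
Reaction term: ξ·ΔH°_rxn = 104.86 × -257 = -26949 kJ/min
Sensible, feed 138→25 °C: -3453.3 kJ/min
Outlet flows (mol/min): A 86.141, O₂ 43.07, B 104.86
Sensible, products 25→35.3 °C: 301.81 kJ/min
Q = ΔH = -30100 kJ/min = -501.67 kW
Heat removed = 501670 W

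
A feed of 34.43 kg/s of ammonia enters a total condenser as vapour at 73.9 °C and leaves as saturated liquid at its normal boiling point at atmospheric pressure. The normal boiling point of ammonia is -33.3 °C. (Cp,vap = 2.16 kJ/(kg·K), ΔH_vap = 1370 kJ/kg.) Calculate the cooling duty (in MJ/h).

Q_c = 199000 MJ/h

vapour 73.9→-33.3 °C: -231.55 kJ/kg
condensation at -33.3 °C: -1370 kJ/kg
Δh = -231.55 + -1370 = -1601.6 kJ/kg
Q = ṁ·Δh = 34.43 kg/s × -1601.6 kJ/kg = -55141 kJ/s
|Q| = 55141 kW = 198510 MJ/h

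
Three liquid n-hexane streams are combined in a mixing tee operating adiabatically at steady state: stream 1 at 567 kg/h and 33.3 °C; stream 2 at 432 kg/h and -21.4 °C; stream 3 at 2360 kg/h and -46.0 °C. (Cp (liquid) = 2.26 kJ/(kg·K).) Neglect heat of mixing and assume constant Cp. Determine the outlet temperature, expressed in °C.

T_out = -29.5 °C

Adiabatic, steady state ⇒ Σ ṁᵢCp,ᵢ(T_out − Tᵢ) = 0
Σ ṁᵢCp,ᵢTᵢ = 567×2.26×33.3 + 432×2.26×-21.4 + 2360×2.26×-46.0 = -223570
Σ ṁᵢCp,ᵢ = 567×2.26 + 432×2.26 + 2360×2.26 = 7591.3
T_out = -223570 / 7591.3 = -29.45 °C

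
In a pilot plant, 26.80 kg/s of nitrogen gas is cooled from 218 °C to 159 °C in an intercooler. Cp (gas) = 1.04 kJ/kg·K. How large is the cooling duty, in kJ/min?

Q_c = 98700 kJ/min

Q = ṁ·Cp·ΔT = 26.80 × 1.04 × (159 − 218) = -1644.4 kJ/s
Cooling duty = 98667 kJ/min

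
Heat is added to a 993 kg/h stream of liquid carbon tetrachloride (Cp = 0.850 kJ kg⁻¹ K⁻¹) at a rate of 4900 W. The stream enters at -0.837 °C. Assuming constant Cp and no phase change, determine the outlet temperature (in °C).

T_out = 20.1 °C

Q = 4900 W = 17640 kJ/h
ΔT = Q/(ṁ·Cp) = 17640/(993×0.850) = 20.899 K
T_out = -0.837 + 20.899 = 20.062 °C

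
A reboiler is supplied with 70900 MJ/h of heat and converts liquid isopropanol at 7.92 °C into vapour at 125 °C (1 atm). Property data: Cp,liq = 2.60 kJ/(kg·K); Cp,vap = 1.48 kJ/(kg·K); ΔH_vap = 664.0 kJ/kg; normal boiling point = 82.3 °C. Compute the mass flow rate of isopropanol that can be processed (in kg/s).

ṁ = 21.4 kg/s

Δh = 2.60×(82.3−7.92) + 664.0 + 1.48×(125−82.3) = 920.58 kJ/kg
Q = 70900 MJ/h = 19694 kJ/s = 19694 kJ/s
ṁ = Q/Δh = 19694 / 920.58 = 21.393 kg/s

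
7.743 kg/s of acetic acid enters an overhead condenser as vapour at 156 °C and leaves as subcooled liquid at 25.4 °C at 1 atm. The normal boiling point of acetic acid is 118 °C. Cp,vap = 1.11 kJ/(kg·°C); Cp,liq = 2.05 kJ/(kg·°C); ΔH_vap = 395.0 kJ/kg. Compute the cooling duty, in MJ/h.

Q_c = 17500 MJ/h

vapour 156→118 °C: -42.18 kJ/kg
condensation at 118 °C: -395 kJ/kg
liquid 118→25.4 °C: -189.83 kJ/kg
Δh = -42.18 + -395 + -189.83 = -627.01 kJ/kg
Q = ṁ·Δh = 7.743 kg/s × -627.01 kJ/kg = -4854.9 kJ/s
|Q| = 4854.9 kW = 17478 MJ/h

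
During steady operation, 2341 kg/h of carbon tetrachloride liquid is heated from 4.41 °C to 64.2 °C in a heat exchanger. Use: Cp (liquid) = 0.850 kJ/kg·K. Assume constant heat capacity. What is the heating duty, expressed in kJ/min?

Q = 1980 kJ/min

Q = ṁ·Cp·ΔT = 2341 × 0.850 × (64.2 − 4.41) = 118970 kJ/h
Converting: 118970 / 3600 s = 33.048 kW
Heating duty = 1982.9 kJ/min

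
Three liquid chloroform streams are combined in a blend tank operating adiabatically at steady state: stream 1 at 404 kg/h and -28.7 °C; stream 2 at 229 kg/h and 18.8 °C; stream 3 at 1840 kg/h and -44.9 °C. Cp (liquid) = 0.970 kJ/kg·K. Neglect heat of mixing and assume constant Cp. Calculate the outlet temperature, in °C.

No heat crosses the boundary, so H_out = H_in.
Σ ṁᵢCp,ᵢTᵢ = 404×0.970×-28.7 + 229×0.970×18.8 + 1840×0.970×-44.9 = -87208
Σ ṁᵢCp,ᵢ = 404×0.970 + 229×0.970 + 1840×0.970 = 2398.8
T_out = -87208 / 2398.8 = -36.355 °C

T_out = -36.4 °C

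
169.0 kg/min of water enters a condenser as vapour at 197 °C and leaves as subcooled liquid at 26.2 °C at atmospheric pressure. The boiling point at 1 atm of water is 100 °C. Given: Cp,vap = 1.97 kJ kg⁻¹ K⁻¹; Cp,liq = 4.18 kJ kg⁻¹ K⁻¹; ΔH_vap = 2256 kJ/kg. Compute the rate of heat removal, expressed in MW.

Q_c = 7.76 MW

vapour 197→100 °C: -191.09 kJ/kg
condensation at 100 °C: -2256 kJ/kg
liquid 100→26.2 °C: -308.48 kJ/kg
Δh = -191.09 + -2256 + -308.48 = -2755.6 kJ/kg
Q = ṁ·Δh = 169.0 kg/min × -2755.6 kJ/kg = -465690 kJ/min
|Q| = 7761.5 kW = 7.7615 MW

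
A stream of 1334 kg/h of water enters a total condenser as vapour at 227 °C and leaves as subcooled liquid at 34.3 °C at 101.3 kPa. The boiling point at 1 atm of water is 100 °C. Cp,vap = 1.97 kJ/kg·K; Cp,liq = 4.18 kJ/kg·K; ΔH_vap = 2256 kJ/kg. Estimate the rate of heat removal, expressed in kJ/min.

vapour 227→100 °C: -250.19 kJ/kg
condensation at 100 °C: -2256 kJ/kg
liquid 100→34.3 °C: -274.63 kJ/kg
Δh = -250.19 + -2256 + -274.63 = -2780.8 kJ/kg
Q = ṁ·Δh = 1334 kg/h × -2780.8 kJ/kg = -3.7096e+06 kJ/h
|Q| = 1030.4 kW = 61827 kJ/min

Q_c = 61800 kJ/min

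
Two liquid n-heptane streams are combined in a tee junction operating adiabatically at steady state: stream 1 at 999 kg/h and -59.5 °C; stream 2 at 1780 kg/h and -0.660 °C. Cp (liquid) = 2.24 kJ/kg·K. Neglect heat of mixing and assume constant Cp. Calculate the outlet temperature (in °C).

T_out = -21.8 °C

Adiabatic, steady state ⇒ Σ ṁᵢCp,ᵢ(T_out − Tᵢ) = 0
T_out = Σ ṁᵢCp,ᵢTᵢ / Σ ṁᵢCp,ᵢ
      = -135780 / 6225 = -21.812 °C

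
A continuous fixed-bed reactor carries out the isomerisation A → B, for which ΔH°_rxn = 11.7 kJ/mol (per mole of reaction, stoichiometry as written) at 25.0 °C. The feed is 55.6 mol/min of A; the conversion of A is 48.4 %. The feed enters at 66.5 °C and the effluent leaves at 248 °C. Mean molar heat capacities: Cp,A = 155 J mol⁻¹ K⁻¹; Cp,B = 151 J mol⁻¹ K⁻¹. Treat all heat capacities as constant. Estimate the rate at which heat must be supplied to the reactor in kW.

Q_in = 30.9 kW

Extent of reaction ξ = 0.484 × 55.6 = 26.91 mol/min
Reaction term: ξ·ΔH°_rxn = 26.91 × 11.7 = 314.85 kJ/min
Sensible, feed 66.5→25 °C: -357.65 kJ/min
Outlet flows (mol/min): A 28.69, B 26.91
Sensible, products 25→248 °C: 1897.8 kJ/min
Q = ΔH = 1855 kJ/min = 30.917 kW
Heat supplied = 30.917 kW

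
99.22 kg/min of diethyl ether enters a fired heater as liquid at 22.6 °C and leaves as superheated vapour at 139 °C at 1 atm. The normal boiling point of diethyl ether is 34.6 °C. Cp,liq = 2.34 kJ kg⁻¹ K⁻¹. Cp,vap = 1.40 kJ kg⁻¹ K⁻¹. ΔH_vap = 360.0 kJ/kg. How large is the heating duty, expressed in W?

liquid 22.6→34.6 °C: 28.08 kJ/kg
vaporisation at 34.6 °C: 360 kJ/kg
vapour 34.6→139 °C: 146.16 kJ/kg
Δh = 28.08 + 360 + 146.16 = 534.24 kJ/kg
Q = ṁ·Δh = 99.22 kg/min × 534.24 kJ/kg = 53007 kJ/min
|Q| = 883.45 kW = 883450 W

Q = 883000 W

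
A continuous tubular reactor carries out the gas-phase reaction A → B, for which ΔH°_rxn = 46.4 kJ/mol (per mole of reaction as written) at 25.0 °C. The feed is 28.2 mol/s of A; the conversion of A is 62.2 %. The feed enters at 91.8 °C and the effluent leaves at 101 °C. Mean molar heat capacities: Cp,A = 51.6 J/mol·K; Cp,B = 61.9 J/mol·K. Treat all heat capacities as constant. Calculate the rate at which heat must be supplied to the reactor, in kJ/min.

Q_in = 50500 kJ/min

Extent of reaction ξ = 0.622 × 28.2 = 17.54 mol/s
Reaction term: ξ·ΔH°_rxn = 17.54 × 46.4 = 813.87 kJ/s
Sensible, feed 91.8→25 °C: -97.202 kJ/s
Outlet flows (mol/s): A 10.66, B 17.54
Sensible, products 25→101 °C: 124.32 kJ/s
Q = ΔH = 840.99 kJ/s = 840.99 kW
Heat supplied = 50460 kJ/min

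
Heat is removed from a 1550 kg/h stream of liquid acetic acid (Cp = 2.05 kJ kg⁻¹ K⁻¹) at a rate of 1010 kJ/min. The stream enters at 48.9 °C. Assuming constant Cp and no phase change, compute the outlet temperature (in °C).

T_out = 29.8 °C

Q = 1010 kJ/min = 60600 kJ/h
ΔT = Q/(ṁ·Cp) = 60600/(1550×2.05) = 19.072 K
T_out = 48.9 − 19.072 = 29.828 °C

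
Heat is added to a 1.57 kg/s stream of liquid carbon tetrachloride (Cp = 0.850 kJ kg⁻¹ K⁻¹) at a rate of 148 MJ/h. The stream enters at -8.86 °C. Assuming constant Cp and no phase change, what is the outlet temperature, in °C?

T_out = 21.9 °C

Q = 148 MJ/h = 41.111 kJ/s
ΔT = Q/(ṁ·Cp) = 41.111/(1.57×0.850) = 30.806 K
T_out = -8.86 + 30.806 = 21.946 °C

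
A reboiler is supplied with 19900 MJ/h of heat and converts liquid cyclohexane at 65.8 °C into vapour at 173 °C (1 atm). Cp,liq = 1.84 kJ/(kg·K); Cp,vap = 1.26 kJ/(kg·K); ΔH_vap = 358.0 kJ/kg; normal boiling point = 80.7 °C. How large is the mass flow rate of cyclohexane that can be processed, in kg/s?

ṁ = 11.0 kg/s

Δh = 1.84×(80.7−65.8) + 358.0 + 1.26×(173−80.7) = 501.71 kJ/kg
Q = 19900 MJ/h = 5527.8 kJ/s = 5527.8 kJ/s
ṁ = Q/Δh = 5527.8 / 501.71 = 11.018 kg/s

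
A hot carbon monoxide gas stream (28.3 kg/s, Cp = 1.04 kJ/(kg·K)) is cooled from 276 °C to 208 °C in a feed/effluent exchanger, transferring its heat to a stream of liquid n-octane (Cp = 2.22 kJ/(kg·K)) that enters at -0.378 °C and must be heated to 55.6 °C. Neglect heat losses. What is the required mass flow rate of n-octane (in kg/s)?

Heat released by hot stream: Q = 28.3 × 1.04 × (276 − 208) = 2001.4 kJ/s
Energy balance on cold side (adiabatic exchanger): Q = ṁ_c·Cp_c·(T_c,out − T_c,in)
ṁ_c = 2001.4 / [2.22 × (55.6 − -0.378)] = 16.105 kg/s

ṁ_c = 16.1 kg/s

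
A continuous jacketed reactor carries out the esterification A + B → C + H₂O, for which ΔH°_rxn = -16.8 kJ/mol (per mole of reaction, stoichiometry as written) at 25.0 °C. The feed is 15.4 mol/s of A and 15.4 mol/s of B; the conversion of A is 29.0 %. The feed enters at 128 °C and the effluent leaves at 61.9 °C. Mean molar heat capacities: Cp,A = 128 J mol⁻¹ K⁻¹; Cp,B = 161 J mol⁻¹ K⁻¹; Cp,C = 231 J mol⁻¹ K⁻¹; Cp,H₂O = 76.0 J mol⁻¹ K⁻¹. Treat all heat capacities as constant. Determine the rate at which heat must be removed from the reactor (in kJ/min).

Extent of reaction ξ = 0.290 × 15.4 = 4.466 mol/s
Reaction term: ξ·ΔH°_rxn = 4.466 × -16.8 = -75.029 kJ/s
Sensible, feed 128→25 °C: -458.41 kJ/s
Outlet flows (mol/s): A 10.934, B 10.934, C 4.466, H₂O 4.466
Sensible, products 25→61.9 °C: 167.19 kJ/s
Q = ΔH = -366.25 kJ/s = -366.25 kW
Heat removed = 21975 kJ/min

Q_out = 22000 kJ/min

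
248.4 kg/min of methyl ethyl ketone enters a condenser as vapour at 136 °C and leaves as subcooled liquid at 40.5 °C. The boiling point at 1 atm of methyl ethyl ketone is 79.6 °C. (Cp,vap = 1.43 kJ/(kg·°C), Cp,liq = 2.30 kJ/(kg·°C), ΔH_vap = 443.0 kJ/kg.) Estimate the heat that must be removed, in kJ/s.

Q_c = 2540 kJ/s

vapour 136→79.6 °C: -80.652 kJ/kg
condensation at 79.6 °C: -443 kJ/kg
liquid 79.6→40.5 °C: -89.93 kJ/kg
Δh = -80.652 + -443 + -89.93 = -613.58 kJ/kg
Q = ṁ·Δh = 248.4 kg/min × -613.58 kJ/kg = -152410 kJ/min
|Q| = 2540.2 kW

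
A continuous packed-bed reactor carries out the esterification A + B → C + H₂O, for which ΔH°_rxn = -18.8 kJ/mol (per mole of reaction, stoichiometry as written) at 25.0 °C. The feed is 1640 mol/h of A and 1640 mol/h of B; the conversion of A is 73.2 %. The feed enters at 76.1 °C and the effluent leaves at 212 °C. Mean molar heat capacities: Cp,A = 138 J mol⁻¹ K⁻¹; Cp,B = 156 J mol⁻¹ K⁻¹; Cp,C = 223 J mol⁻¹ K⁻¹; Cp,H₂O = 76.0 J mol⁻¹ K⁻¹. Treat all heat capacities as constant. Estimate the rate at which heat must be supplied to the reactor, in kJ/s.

Q_in = 12.2 kJ/s

Extent of reaction ξ = 0.732 × 1640 = 1200.5 mol/h
Reaction term: ξ·ΔH°_rxn = 1200.5 × -18.8 = -22569 kJ/h
Sensible, feed 76.1→25 °C: -24638 kJ/h
Outlet flows (mol/h): A 439.52, B 439.52, C 1200.5, H₂O 1200.5
Sensible, products 25→212 °C: 91286 kJ/h
Q = ΔH = 44079 kJ/h = 12.244 kW
Heat supplied = 12.244 kJ/s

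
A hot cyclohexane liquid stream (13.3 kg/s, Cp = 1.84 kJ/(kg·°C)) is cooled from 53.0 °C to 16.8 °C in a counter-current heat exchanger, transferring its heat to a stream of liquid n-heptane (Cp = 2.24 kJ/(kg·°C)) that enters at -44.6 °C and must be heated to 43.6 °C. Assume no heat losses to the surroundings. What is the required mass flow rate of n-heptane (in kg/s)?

ṁ_c = 4.48 kg/s

Heat released by hot stream: Q = 13.3 × 1.84 × (53.0 − 16.8) = 885.89 kJ/s
Energy balance on cold side (adiabatic exchanger): Q = ṁ_c·Cp_c·(T_c,out − T_c,in)
ṁ_c = 885.89 / [2.24 × (43.6 − -44.6)] = 4.484 kg/s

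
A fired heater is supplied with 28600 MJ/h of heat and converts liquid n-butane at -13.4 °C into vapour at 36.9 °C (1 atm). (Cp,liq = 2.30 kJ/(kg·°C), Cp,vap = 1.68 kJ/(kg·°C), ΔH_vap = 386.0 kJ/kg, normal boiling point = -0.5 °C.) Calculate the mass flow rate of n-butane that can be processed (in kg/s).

ṁ = 16.6 kg/s

Δh = 2.30×(-0.5−-13.4) + 386.0 + 1.68×(36.9−-0.5) = 478.5 kJ/kg
Q = 28600 MJ/h = 7944.4 kJ/s = 7944.4 kJ/s
ṁ = Q/Δh = 7944.4 / 478.5 = 16.603 kg/s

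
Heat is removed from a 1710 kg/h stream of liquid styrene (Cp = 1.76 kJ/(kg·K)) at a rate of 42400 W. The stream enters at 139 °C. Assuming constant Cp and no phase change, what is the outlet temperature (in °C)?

T_out = 88.3 °C

Q = 42400 W = 152640 kJ/h
ΔT = Q/(ṁ·Cp) = 152640/(1710×1.76) = 50.718 K
T_out = 139 − 50.718 = 88.282 °C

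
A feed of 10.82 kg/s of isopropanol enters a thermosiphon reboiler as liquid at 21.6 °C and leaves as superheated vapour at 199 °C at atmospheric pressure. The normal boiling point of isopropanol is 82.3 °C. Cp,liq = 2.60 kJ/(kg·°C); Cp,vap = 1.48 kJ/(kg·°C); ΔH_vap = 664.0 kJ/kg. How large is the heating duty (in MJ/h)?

liquid 21.6→82.3 °C: 157.82 kJ/kg
vaporisation at 82.3 °C: 664 kJ/kg
vapour 82.3→199 °C: 172.72 kJ/kg
Δh = 157.82 + 664 + 172.72 = 994.54 kJ/kg
Q = ṁ·Δh = 10.82 kg/s × 994.54 kJ/kg = 10761 kJ/s
|Q| = 10761 kW = 38739 MJ/h

Q = 38700 MJ/h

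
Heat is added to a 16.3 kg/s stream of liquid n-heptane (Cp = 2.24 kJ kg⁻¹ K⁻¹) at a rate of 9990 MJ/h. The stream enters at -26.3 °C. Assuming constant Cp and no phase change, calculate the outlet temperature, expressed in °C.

T_out = 49.7 °C

Q = 9990 MJ/h = 2775 kJ/s
ΔT = Q/(ṁ·Cp) = 2775/(16.3×2.24) = 76.002 K
T_out = -26.3 + 76.002 = 49.702 °C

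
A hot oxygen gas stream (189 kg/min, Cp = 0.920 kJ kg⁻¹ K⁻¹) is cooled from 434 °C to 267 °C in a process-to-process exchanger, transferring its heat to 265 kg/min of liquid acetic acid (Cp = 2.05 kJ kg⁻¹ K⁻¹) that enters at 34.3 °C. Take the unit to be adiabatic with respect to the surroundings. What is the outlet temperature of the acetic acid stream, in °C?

Heat released by hot stream: Q = 189 × 0.920 × (434 − 267) = 29038 kJ/min
Energy balance on cold side (adiabatic exchanger): Q = ṁ_c·Cp_c·(T_c,out − T_c,in)
T_c,out = 34.3 + 29038/(265 × 2.05) = 87.752 °C

T_c,out = 87.8 °C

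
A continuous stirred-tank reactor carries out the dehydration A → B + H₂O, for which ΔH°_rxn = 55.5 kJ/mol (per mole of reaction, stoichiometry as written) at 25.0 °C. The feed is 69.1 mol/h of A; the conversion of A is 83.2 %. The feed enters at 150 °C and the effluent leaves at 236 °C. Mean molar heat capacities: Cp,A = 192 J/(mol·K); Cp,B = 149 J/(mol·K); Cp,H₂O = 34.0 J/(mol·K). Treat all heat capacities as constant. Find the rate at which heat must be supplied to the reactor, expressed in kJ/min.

Q_in = 70.4 kJ/min

Extent of reaction ξ = 0.832 × 69.1 = 57.491 mol/h
Reaction term: ξ·ΔH°_rxn = 57.491 × 55.5 = 3190.8 kJ/h
Sensible, feed 150→25 °C: -1658.4 kJ/h
Outlet flows (mol/h): A 11.609, B 57.491, H₂O 57.491
Sensible, products 25→236 °C: 2690.2 kJ/h
Q = ΔH = 4222.6 kJ/h = 1.1729 kW
Heat supplied = 70.376 kJ/min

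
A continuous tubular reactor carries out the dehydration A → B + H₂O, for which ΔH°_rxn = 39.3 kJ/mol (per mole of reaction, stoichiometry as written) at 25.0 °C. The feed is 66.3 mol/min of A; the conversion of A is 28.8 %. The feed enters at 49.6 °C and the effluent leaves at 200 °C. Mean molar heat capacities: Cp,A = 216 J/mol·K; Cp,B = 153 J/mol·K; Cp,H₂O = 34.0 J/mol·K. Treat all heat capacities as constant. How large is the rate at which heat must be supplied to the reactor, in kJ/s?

Q_in = 46.8 kJ/s

Extent of reaction ξ = 0.288 × 66.3 = 19.094 mol/min
Reaction term: ξ·ΔH°_rxn = 19.094 × 39.3 = 750.41 kJ/min
Sensible, feed 49.6→25 °C: -352.29 kJ/min
Outlet flows (mol/min): A 47.206, B 19.094, H₂O 19.094
Sensible, products 25→200 °C: 2409.2 kJ/min
Q = ΔH = 2807.4 kJ/min = 46.789 kW
Heat supplied = 46.789 kJ/s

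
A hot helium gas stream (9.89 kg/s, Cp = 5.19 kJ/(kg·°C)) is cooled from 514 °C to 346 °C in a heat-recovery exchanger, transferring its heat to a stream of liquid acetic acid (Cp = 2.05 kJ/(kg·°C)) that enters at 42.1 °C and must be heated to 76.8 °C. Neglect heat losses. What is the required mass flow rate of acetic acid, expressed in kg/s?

Heat released by hot stream: Q = 9.89 × 5.19 × (514 − 346) = 8623.3 kJ/s
Energy balance on cold side (adiabatic exchanger): Q = ṁ_c·Cp_c·(T_c,out − T_c,in)
ṁ_c = 8623.3 / [2.05 × (76.8 − 42.1)] = 121.22 kg/s

ṁ_c = 121 kg/s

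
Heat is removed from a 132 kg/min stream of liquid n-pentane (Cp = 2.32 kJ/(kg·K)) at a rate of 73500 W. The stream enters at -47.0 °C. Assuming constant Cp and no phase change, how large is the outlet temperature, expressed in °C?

T_out = -61.4 °C

Q = 73500 W = 4410 kJ/min
ΔT = Q/(ṁ·Cp) = 4410/(132×2.32) = 14.4 K
T_out = -47.0 − 14.4 = -61.4 °C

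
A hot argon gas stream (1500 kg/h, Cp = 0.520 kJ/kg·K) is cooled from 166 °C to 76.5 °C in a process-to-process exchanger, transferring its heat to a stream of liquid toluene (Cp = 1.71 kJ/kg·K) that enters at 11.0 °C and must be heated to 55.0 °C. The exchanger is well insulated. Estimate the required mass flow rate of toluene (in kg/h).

ṁ_c = 928 kg/h

Heat released by hot stream: Q = 1500 × 0.520 × (166 − 76.5) = 69810 kJ/h
Energy balance on cold side (adiabatic exchanger): Q = ṁ_c·Cp_c·(T_c,out − T_c,in)
ṁ_c = 69810 / [1.71 × (55.0 − 11.0)] = 927.83 kg/h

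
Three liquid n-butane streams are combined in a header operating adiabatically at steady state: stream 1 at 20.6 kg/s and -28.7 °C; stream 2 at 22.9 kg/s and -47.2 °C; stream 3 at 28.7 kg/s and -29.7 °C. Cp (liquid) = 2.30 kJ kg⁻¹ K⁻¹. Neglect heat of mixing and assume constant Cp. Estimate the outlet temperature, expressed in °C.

T_out = -35.0 °C

Adiabatic, steady state ⇒ Σ ṁᵢCp,ᵢ(T_out − Tᵢ) = 0
T_out = Σ ṁᵢCp,ᵢTᵢ / Σ ṁᵢCp,ᵢ
      = -5806.3 / 166.06 = -34.965 °C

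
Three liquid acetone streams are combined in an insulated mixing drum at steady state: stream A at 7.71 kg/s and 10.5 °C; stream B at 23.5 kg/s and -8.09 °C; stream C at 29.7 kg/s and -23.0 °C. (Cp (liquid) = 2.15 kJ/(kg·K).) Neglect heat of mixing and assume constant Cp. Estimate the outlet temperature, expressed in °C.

No heat crosses the boundary, so H_out = H_in.
Σ ṁᵢCp,ᵢTᵢ = 7.71×2.15×10.5 + 23.5×2.15×-8.09 + 29.7×2.15×-23.0 = -1703.4
Σ ṁᵢCp,ᵢ = 7.71×2.15 + 23.5×2.15 + 29.7×2.15 = 130.96
T_out = -1703.4 / 130.96 = -13.007 °C

T_out = -13.0 °C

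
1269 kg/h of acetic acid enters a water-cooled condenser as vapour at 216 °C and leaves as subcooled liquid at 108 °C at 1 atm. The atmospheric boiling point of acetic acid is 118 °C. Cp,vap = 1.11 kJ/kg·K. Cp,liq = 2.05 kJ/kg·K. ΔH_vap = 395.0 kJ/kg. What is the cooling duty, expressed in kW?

vapour 216→118 °C: -108.78 kJ/kg
condensation at 118 °C: -395 kJ/kg
liquid 118→108 °C: -20.5 kJ/kg
Δh = -108.78 + -395 + -20.5 = -524.28 kJ/kg
Q = ṁ·Δh = 1269 kg/h × -524.28 kJ/kg = -665310 kJ/h
|Q| = 184.81 kW

Q_c = 185 kW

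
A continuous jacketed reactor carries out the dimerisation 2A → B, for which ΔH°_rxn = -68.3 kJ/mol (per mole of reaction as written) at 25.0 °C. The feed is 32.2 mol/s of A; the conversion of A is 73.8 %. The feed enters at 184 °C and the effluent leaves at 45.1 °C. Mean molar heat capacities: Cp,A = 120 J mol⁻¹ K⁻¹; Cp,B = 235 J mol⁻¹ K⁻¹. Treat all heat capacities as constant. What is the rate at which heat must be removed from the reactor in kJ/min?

Extent of reaction ξ = 0.738 × 32.2 / 2 = 11.882 mol/s
Reaction term: ξ·ΔH°_rxn = 11.882 × -68.3 = -811.53 kJ/s
Sensible, feed 184→25 °C: -614.38 kJ/s
Outlet flows (mol/s): A 8.4364, B 11.882
Sensible, products 25→45.1 °C: 76.472 kJ/s
Q = ΔH = -1349.4 kJ/s = -1349.4 kW
Heat removed = 80966 kJ/min

Q_out = 81000 kJ/min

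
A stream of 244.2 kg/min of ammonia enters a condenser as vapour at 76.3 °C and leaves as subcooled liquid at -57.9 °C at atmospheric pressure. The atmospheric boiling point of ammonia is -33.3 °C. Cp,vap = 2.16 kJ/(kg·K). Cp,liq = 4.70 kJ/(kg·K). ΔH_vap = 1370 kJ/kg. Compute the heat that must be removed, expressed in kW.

vapour 76.3→-33.3 °C: -236.74 kJ/kg
condensation at -33.3 °C: -1370 kJ/kg
liquid -33.3→-57.9 °C: -115.62 kJ/kg
Δh = -236.74 + -1370 + -115.62 = -1722.4 kJ/kg
Q = ṁ·Δh = 244.2 kg/min × -1722.4 kJ/kg = -420600 kJ/min
|Q| = 7010 kW

Q_c = 7010 kW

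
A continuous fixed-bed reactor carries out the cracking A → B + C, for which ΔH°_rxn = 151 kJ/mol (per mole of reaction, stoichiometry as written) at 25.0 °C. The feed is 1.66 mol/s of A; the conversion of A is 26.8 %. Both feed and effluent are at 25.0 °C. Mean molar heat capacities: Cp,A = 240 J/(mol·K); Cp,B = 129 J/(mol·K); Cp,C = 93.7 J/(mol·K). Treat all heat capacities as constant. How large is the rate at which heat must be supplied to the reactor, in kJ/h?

Extent of reaction ξ = 0.268 × 1.66 = 0.44488 mol/s
Reaction term: ξ·ΔH°_rxn = 0.44488 × 151 = 67.177 kJ/s
Q = ΔH = 67.177 kJ/s = 67.177 kW
Heat supplied = 241840 kJ/h

Q_in = 242000 kJ/h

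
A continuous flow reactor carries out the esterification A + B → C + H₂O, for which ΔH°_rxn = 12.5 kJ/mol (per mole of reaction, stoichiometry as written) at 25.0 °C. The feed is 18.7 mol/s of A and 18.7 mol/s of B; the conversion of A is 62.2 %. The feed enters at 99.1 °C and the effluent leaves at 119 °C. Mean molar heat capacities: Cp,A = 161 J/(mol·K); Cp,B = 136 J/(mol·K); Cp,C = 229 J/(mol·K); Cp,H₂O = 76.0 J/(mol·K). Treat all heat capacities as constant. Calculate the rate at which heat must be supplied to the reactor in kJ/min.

Q_in = 15900 kJ/min

Extent of reaction ξ = 0.622 × 18.7 = 11.631 mol/s
Reaction term: ξ·ΔH°_rxn = 11.631 × 12.5 = 145.39 kJ/s
Sensible, feed 99.1→25 °C: -411.54 kJ/s
Outlet flows (mol/s): A 7.0686, B 7.0686, C 11.631, H₂O 11.631
Sensible, products 25→119 °C: 530.81 kJ/s
Q = ΔH = 264.66 kJ/s = 264.66 kW
Heat supplied = 15880 kJ/min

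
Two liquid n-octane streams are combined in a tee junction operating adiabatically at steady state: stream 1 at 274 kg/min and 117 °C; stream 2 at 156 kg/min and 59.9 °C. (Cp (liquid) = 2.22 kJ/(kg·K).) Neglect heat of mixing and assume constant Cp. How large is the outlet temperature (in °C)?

No heat crosses the boundary, so H_out = H_in.
Σ ṁᵢCp,ᵢTᵢ = 274×2.22×117 + 156×2.22×59.9 = 91913
Σ ṁᵢCp,ᵢ = 274×2.22 + 156×2.22 = 954.6
T_out = 91913 / 954.6 = 96.285 °C

T_out = 96.3 °C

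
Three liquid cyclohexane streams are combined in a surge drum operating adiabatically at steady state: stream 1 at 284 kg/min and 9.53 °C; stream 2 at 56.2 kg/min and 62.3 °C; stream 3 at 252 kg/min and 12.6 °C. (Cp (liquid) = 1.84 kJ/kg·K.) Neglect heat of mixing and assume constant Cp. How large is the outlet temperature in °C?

T_out = 15.8 °C

Adiabatic, steady state ⇒ Σ ṁᵢCp,ᵢ(T_out − Tᵢ) = 0
T_out = Σ ṁᵢCp,ᵢTᵢ / Σ ṁᵢCp,ᵢ
      = 17265 / 1089.6 = 15.844 °C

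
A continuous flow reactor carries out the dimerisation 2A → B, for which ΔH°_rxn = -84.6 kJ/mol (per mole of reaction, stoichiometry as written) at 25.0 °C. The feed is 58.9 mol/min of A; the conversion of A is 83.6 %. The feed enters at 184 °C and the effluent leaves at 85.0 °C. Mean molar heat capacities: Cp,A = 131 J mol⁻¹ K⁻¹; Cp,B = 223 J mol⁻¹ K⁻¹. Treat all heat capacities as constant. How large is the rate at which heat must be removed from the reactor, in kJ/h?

Extent of reaction ξ = 0.836 × 58.9 / 2 = 24.62 mol/min
Reaction term: ξ·ΔH°_rxn = 24.62 × -84.6 = -2082.9 kJ/min
Sensible, feed 184→25 °C: -1226.8 kJ/min
Outlet flows (mol/min): A 9.6596, B 24.62
Sensible, products 25→85.0 °C: 405.34 kJ/min
Q = ΔH = -2904.4 kJ/min = -48.406 kW
Heat removed = 174260 kJ/h

Q_out = 174000 kJ/h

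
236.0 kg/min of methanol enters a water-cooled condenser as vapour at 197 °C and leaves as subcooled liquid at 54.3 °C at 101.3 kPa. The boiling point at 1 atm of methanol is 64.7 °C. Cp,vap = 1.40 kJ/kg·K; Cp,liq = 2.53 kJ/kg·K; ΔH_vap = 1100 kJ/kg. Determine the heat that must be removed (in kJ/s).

Q_c = 5160 kJ/s

vapour 197→64.7 °C: -185.22 kJ/kg
condensation at 64.7 °C: -1100 kJ/kg
liquid 64.7→54.3 °C: -26.312 kJ/kg
Δh = -185.22 + -1100 + -26.312 = -1311.5 kJ/kg
Q = ṁ·Δh = 236.0 kg/min × -1311.5 kJ/kg = -309520 kJ/min
|Q| = 5158.7 kW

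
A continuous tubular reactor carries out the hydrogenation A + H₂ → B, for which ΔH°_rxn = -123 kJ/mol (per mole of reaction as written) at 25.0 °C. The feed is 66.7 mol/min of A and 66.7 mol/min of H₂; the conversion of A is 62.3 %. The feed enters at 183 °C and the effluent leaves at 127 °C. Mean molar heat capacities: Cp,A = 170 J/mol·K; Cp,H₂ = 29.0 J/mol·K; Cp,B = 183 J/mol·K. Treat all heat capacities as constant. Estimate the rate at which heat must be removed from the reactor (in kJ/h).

Q_out = 355000 kJ/h

Extent of reaction ξ = 0.623 × 66.7 = 41.554 mol/min
Reaction term: ξ·ΔH°_rxn = 41.554 × -123 = -5111.2 kJ/min
Sensible, feed 183→25 °C: -2097.2 kJ/min
Outlet flows (mol/min): A 25.146, H₂ 25.146, B 41.554
Sensible, products 25→127 °C: 1286.1 kJ/min
Q = ΔH = -5922.3 kJ/min = -98.705 kW
Heat removed = 355340 kJ/h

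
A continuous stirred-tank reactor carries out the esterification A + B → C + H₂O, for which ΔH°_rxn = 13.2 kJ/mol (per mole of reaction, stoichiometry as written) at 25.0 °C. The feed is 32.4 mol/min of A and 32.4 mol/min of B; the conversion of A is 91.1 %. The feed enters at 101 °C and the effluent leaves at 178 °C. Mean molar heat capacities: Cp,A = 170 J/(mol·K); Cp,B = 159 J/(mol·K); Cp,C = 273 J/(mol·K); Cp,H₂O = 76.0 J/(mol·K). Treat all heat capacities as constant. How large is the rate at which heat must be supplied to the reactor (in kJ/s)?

Q_in = 21.7 kJ/s

Extent of reaction ξ = 0.911 × 32.4 = 29.516 mol/min
Reaction term: ξ·ΔH°_rxn = 29.516 × 13.2 = 389.62 kJ/min
Sensible, feed 101→25 °C: -810.13 kJ/min
Outlet flows (mol/min): A 2.8836, B 2.8836, C 29.516, H₂O 29.516
Sensible, products 25→178 °C: 1721.2 kJ/min
Q = ΔH = 1300.7 kJ/min = 21.679 kW
Heat supplied = 21.679 kJ/s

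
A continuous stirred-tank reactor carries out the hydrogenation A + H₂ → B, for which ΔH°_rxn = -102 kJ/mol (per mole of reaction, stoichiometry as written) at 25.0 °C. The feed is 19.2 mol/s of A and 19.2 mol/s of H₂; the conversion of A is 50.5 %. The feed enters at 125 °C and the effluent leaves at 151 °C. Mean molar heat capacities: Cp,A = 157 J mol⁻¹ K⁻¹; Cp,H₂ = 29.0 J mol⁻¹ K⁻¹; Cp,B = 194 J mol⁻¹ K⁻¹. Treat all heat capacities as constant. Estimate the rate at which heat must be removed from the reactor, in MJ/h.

Extent of reaction ξ = 0.505 × 19.2 = 9.696 mol/s
Reaction term: ξ·ΔH°_rxn = 9.696 × -102 = -988.99 kJ/s
Sensible, feed 125→25 °C: -357.12 kJ/s
Outlet flows (mol/s): A 9.504, H₂ 9.504, B 9.696
Sensible, products 25→151 °C: 459.74 kJ/s
Q = ΔH = -886.37 kJ/s = -886.37 kW
Heat removed = 3190.9 MJ/h

Q_out = 3190 MJ/h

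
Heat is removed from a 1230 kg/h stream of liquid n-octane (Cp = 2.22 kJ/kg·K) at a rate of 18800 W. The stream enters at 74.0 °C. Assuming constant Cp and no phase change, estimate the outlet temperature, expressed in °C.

Q = 18800 W = 67680 kJ/h
ΔT = Q/(ṁ·Cp) = 67680/(1230×2.22) = 24.786 K
T_out = 74.0 − 24.786 = 49.214 °C

T_out = 49.2 °C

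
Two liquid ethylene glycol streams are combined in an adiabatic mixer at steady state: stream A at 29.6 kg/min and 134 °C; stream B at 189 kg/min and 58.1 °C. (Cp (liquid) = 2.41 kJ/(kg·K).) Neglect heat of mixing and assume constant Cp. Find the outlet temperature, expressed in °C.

Energy balance with Q = 0: Σ ṁᵢCp,ᵢ(T_out − Tᵢ) = 0
T_out = Σ ṁᵢCp,ᵢTᵢ / Σ ṁᵢCp,ᵢ
      = 36023 / 526.83 = 68.377 °C

T_out = 68.4 °C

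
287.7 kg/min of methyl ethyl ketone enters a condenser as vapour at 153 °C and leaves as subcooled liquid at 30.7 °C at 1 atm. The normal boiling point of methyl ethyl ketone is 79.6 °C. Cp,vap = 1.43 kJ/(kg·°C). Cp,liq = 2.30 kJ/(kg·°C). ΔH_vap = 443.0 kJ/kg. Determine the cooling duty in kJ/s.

vapour 153→79.6 °C: -104.96 kJ/kg
condensation at 79.6 °C: -443 kJ/kg
liquid 79.6→30.7 °C: -112.47 kJ/kg
Δh = -104.96 + -443 + -112.47 = -660.43 kJ/kg
Q = ṁ·Δh = 287.7 kg/min × -660.43 kJ/kg = -190010 kJ/min
|Q| = 3166.8 kW

Q_c = 3170 kJ/s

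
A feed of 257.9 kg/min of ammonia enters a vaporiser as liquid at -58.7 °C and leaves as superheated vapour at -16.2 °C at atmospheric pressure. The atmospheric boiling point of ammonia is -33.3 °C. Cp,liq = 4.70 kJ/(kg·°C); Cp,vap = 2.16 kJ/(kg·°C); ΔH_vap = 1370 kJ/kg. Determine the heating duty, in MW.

Q = 6.56 MW

liquid -58.7→-33.3 °C: 119.38 kJ/kg
vaporisation at -33.3 °C: 1370 kJ/kg
vapour -33.3→-16.2 °C: 36.936 kJ/kg
Δh = 119.38 + 1370 + 36.936 = 1526.3 kJ/kg
Q = ṁ·Δh = 257.9 kg/min × 1526.3 kJ/kg = 393640 kJ/min
|Q| = 6560.6 kW = 6.5606 MW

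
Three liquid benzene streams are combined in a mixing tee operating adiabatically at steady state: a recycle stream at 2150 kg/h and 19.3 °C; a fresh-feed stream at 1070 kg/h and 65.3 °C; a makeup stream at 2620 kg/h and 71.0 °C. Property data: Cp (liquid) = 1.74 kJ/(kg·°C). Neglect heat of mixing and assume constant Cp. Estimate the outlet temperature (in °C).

T_out = 50.9 °C

No heat crosses the boundary, so H_out = H_in.
Σ ṁᵢCp,ᵢTᵢ = 2150×1.74×19.3 + 1070×1.74×65.3 + 2620×1.74×71.0 = 517450
Σ ṁᵢCp,ᵢ = 2150×1.74 + 1070×1.74 + 2620×1.74 = 10162
T_out = 517450 / 10162 = 50.922 °C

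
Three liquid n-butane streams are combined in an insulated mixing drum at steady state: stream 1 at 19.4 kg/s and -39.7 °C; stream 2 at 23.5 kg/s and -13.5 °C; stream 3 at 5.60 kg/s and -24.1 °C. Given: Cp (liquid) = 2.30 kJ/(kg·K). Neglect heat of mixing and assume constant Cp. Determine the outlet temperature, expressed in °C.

T_out = -25.2 °C

Energy balance with Q = 0: Σ ṁᵢCp,ᵢ(T_out − Tᵢ) = 0
Σ ṁᵢCp,ᵢTᵢ = 19.4×2.30×-39.7 + 23.5×2.30×-13.5 + 5.60×2.30×-24.1 = -2811.5
Σ ṁᵢCp,ᵢ = 19.4×2.30 + 23.5×2.30 + 5.60×2.30 = 111.55
T_out = -2811.5 / 111.55 = -25.204 °C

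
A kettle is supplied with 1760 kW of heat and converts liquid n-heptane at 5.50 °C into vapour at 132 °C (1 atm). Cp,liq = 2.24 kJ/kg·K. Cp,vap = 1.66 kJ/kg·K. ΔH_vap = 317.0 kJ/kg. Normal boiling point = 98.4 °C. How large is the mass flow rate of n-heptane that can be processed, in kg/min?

ṁ = 182 kg/min

Δh = 2.24×(98.4−5.50) + 317.0 + 1.66×(132−98.4) = 580.87 kJ/kg
Q = 1760 kW = 1760 kJ/s = 105600 kJ/min
ṁ = Q/Δh = 105600 / 580.87 = 181.8 kg/min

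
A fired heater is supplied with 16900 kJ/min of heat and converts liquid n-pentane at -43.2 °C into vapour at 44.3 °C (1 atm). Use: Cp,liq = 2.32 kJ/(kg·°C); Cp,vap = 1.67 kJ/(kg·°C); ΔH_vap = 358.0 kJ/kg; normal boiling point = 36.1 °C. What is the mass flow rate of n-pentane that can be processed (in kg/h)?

ṁ = 1820 kg/h

Δh = 2.32×(36.1−-43.2) + 358.0 + 1.67×(44.3−36.1) = 555.67 kJ/kg
Q = 16900 kJ/min = 281.67 kJ/s = 1.014e+06 kJ/h
ṁ = Q/Δh = 1.014e+06 / 555.67 = 1824.8 kg/h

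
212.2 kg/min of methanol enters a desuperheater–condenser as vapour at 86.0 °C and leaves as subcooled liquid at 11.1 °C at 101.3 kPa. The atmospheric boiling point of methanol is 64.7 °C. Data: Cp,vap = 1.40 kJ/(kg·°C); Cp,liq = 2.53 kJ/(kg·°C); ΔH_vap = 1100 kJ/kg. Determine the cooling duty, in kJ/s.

vapour 86.0→64.7 °C: -29.82 kJ/kg
condensation at 64.7 °C: -1100 kJ/kg
liquid 64.7→11.1 °C: -135.61 kJ/kg
Δh = -29.82 + -1100 + -135.61 = -1265.4 kJ/kg
Q = ṁ·Δh = 212.2 kg/min × -1265.4 kJ/kg = -268520 kJ/min
|Q| = 4475.4 kW

Q_c = 4480 kJ/s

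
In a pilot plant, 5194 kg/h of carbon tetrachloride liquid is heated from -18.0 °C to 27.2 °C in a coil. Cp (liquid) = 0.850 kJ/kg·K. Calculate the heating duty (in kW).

Q = ṁ·Cp·ΔT = 5194 × 0.850 × (27.2 − -18.0) = 199550 kJ/h
Converting: 199550 / 3600 s = 55.432 kW

Q = 55.4 kW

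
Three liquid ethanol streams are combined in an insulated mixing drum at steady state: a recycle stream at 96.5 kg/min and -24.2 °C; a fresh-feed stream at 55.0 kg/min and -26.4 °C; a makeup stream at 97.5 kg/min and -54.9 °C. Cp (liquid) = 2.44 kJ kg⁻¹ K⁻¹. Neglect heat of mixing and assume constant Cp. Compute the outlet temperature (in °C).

No heat crosses the boundary, so H_out = H_in.
T_out = Σ ṁᵢCp,ᵢTᵢ / Σ ṁᵢCp,ᵢ
      = -22302 / 607.56 = -36.707 °C

T_out = -36.7 °C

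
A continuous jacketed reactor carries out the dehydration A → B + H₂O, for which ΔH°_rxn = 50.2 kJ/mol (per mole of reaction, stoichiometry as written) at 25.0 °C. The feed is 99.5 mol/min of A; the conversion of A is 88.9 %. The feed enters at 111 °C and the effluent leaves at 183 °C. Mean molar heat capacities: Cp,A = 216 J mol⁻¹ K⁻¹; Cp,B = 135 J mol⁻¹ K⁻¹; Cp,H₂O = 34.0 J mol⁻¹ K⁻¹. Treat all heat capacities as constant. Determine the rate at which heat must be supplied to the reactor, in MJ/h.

Q_in = 320 MJ/h

Extent of reaction ξ = 0.889 × 99.5 = 88.456 mol/min
Reaction term: ξ·ΔH°_rxn = 88.456 × 50.2 = 4440.5 kJ/min
Sensible, feed 111→25 °C: -1848.3 kJ/min
Outlet flows (mol/min): A 11.044, B 88.456, H₂O 88.456
Sensible, products 25→183 °C: 2738.9 kJ/min
Q = ΔH = 5331 kJ/min = 88.85 kW
Heat supplied = 319.86 MJ/h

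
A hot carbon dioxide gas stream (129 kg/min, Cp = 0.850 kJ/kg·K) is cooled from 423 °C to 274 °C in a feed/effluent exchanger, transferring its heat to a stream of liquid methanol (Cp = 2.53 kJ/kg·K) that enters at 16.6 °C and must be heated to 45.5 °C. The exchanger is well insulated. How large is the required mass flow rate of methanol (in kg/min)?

Heat released by hot stream: Q = 129 × 0.850 × (423 − 274) = 16338 kJ/min
Energy balance on cold side (adiabatic exchanger): Q = ṁ_c·Cp_c·(T_c,out − T_c,in)
ṁ_c = 16338 / [2.53 × (45.5 − 16.6)] = 223.45 kg/min

ṁ_c = 223 kg/min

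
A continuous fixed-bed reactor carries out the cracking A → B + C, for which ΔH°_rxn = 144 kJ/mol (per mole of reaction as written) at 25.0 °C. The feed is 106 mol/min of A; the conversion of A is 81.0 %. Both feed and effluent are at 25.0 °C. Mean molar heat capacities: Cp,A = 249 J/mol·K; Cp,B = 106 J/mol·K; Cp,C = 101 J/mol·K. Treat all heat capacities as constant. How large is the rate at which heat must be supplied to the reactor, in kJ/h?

Q_in = 742000 kJ/h

Extent of reaction ξ = 0.810 × 106 = 85.86 mol/min
Reaction term: ξ·ΔH°_rxn = 85.86 × 144 = 12364 kJ/min
Q = ΔH = 12364 kJ/min = 206.06 kW
Heat supplied = 741830 kJ/h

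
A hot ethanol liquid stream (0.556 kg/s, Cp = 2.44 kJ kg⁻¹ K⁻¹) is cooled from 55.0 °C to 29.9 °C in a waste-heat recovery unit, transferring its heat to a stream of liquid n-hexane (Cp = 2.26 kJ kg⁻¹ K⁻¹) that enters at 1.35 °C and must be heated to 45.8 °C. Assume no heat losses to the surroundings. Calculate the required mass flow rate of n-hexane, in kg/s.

Heat released by hot stream: Q = 0.556 × 2.44 × (55.0 − 29.9) = 34.052 kJ/s
Energy balance on cold side (adiabatic exchanger): Q = ṁ_c·Cp_c·(T_c,out − T_c,in)
ṁ_c = 34.052 / [2.26 × (45.8 − 1.35)] = 0.33897 kg/s

ṁ_c = 0.339 kg/s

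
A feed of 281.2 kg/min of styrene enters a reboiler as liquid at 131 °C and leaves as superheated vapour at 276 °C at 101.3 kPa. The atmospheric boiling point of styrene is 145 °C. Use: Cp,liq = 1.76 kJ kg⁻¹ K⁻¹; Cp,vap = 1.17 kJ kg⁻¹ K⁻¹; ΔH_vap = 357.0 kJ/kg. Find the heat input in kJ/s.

Q = 2510 kJ/s

liquid 131→145 °C: 24.64 kJ/kg
vaporisation at 145 °C: 357 kJ/kg
vapour 145→276 °C: 153.27 kJ/kg
Δh = 24.64 + 357 + 153.27 = 534.91 kJ/kg
Q = ṁ·Δh = 281.2 kg/min × 534.91 kJ/kg = 150420 kJ/min
|Q| = 2506.9 kW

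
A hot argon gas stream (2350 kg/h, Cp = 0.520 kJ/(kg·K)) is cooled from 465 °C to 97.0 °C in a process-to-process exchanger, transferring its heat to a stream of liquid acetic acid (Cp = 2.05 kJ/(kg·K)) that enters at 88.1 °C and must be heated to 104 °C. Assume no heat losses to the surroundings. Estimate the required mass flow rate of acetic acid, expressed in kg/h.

ṁ_c = 13800 kg/h

Heat released by hot stream: Q = 2350 × 0.520 × (465 − 97.0) = 449700 kJ/h
Energy balance on cold side (adiabatic exchanger): Q = ṁ_c·Cp_c·(T_c,out − T_c,in)
ṁ_c = 449700 / [2.05 × (104 − 88.1)] = 13796 kg/h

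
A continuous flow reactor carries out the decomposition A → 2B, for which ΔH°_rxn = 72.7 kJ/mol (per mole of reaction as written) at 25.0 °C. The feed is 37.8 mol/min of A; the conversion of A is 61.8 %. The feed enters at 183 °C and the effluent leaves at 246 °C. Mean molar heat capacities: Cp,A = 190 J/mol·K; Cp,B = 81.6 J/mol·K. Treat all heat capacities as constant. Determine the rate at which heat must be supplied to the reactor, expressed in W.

Extent of reaction ξ = 0.618 × 37.8 = 23.36 mol/min
Reaction term: ξ·ΔH°_rxn = 23.36 × 72.7 = 1698.3 kJ/min
Sensible, feed 183→25 °C: -1134.8 kJ/min
Outlet flows (mol/min): A 14.44, B 46.721
Sensible, products 25→246 °C: 1448.9 kJ/min
Q = ΔH = 2012.4 kJ/min = 33.54 kW
Heat supplied = 33540 W

Q_in = 33500 W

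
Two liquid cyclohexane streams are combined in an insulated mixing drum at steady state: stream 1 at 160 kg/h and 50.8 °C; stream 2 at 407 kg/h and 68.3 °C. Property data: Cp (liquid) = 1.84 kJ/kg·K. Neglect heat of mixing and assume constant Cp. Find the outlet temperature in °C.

No heat crosses the boundary, so H_out = H_in.
T_out = Σ ṁᵢCp,ᵢTᵢ / Σ ṁᵢCp,ᵢ
      = 66104 / 1043.3 = 63.362 °C

T_out = 63.4 °C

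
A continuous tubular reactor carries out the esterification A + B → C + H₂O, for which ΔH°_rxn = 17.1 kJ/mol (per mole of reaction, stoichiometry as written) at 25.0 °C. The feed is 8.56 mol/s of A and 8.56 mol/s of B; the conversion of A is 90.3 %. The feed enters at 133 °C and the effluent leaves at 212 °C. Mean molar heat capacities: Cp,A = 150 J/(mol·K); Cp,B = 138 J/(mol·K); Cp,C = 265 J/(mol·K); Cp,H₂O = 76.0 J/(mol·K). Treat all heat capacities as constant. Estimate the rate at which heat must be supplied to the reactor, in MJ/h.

Q_in = 1450 MJ/h

Extent of reaction ξ = 0.903 × 8.56 = 7.7297 mol/s
Reaction term: ξ·ΔH°_rxn = 7.7297 × 17.1 = 132.18 kJ/s
Sensible, feed 133→25 °C: -266.25 kJ/s
Outlet flows (mol/s): A 0.83032, B 0.83032, C 7.7297, H₂O 7.7297
Sensible, products 25→212 °C: 537.62 kJ/s
Q = ΔH = 403.54 kJ/s = 403.54 kW
Heat supplied = 1452.8 MJ/h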